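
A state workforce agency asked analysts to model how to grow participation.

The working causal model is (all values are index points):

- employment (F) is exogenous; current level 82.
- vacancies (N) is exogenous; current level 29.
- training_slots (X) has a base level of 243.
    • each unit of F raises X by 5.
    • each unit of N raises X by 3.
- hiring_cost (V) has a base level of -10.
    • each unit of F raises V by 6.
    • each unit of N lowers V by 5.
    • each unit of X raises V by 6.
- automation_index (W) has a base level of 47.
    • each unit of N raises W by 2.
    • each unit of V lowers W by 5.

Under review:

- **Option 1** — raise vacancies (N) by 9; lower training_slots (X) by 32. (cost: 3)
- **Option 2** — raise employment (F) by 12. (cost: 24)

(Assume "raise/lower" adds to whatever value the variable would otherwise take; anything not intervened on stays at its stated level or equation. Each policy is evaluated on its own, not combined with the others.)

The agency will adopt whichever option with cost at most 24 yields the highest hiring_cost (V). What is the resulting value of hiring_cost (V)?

5209

Option 1 (N + 9, X − 32):
  F = 82
  N = 29 + 9 = 38
  X = 243 + 5·82 + 3·38 (−32 from intervention) = 735
  V = -10 + 6·82 − 5·38 + 6·735 = 4702
Option 2 (F + 12):
  F = 82 + 12 = 94
  N = 29
  X = 243 + 5·94 + 3·29 = 800
  V = -10 + 6·94 − 5·29 + 6·800 = 5209
Comparing — Option 1: V=4702, Option 2: V=5209. Highest is 5209 (Option 2).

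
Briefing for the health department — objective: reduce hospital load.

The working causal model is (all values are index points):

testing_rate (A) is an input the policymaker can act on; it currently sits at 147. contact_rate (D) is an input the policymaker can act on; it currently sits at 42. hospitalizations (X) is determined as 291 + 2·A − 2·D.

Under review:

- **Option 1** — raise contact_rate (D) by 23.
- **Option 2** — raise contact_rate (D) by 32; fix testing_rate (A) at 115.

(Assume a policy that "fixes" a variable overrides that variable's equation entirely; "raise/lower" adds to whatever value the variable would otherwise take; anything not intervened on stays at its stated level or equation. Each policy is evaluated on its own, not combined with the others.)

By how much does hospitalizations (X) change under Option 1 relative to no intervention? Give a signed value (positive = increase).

-46

Baseline:
  A = 147
  D = 42
  X = 291 + 2·147 − 2·42 = 501
Option 1 (D + 23):
  A = 147
  D = 42 + 23 = 65
  X = 291 + 2·147 − 2·65 = 455
Change in X: 455 − 501 = -46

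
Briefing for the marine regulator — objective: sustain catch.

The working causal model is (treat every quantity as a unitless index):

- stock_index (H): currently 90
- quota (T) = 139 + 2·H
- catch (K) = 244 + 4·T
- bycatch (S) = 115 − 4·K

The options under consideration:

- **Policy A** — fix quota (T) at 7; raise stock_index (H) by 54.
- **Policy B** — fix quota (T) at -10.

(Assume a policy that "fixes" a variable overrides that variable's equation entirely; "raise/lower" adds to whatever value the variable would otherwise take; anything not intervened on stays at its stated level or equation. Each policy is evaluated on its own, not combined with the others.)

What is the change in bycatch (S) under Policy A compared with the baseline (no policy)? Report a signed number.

Baseline:
  H = 90
  T = 139 + 2·90 = 319
  K = 244 + 4·319 = 1520
  S = 115 − 4·1520 = -5965
Policy A (T := 7, H + 54):
  H = 90 + 54 = 144
  T = 7
  K = 244 + 4·7 = 272
  S = 115 − 4·272 = -973
Change in S: -973 − (-5965) = 4992

4992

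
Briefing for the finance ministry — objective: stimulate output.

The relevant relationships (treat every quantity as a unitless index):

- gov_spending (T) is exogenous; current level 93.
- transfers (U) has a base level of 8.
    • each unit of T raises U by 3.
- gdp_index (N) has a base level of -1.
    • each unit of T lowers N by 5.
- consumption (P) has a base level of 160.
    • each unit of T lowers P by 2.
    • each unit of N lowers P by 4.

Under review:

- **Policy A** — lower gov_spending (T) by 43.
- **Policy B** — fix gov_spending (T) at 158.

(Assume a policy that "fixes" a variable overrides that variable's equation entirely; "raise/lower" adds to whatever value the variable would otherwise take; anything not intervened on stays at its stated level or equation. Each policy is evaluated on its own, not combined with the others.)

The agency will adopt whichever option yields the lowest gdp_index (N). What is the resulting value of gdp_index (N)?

-791

Policy A (T − 43):
  T = 93 − 43 = 50
  N = -1 − 5·50 = -251
Policy B (T := 158):
  T = 158
  N = -1 − 5·158 = -791
Comparing — Policy A: N=-251, Policy B: N=-791. Lowest is -791 (Policy B).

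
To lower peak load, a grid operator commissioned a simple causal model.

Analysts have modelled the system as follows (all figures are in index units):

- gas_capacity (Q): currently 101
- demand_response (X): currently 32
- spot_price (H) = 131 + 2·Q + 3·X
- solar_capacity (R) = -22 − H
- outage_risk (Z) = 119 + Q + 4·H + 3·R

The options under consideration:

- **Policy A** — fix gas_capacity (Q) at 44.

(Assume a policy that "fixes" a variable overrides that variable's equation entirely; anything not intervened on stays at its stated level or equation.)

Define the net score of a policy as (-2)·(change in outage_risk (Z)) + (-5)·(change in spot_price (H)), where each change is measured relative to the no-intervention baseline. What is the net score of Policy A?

912

Baseline:
  Q = 101
  X = 32
  H = 131 + 2·101 + 3·32 = 429
  R = -22 − 429 = -451
  Z = 119 + 101 + 4·429 + 3·(-451) = 583
Policy A (Q := 44):
  Q = 44
  X = 32
  H = 131 + 2·44 + 3·32 = 315
  R = -22 − 315 = -337
  Z = 119 + 44 + 4·315 + 3·(-337) = 412
ΔZ = 412 − 583 = -171; ΔH = 315 − 429 = -114
Score = (-2)·(-171) + (-5)·(-114) = 912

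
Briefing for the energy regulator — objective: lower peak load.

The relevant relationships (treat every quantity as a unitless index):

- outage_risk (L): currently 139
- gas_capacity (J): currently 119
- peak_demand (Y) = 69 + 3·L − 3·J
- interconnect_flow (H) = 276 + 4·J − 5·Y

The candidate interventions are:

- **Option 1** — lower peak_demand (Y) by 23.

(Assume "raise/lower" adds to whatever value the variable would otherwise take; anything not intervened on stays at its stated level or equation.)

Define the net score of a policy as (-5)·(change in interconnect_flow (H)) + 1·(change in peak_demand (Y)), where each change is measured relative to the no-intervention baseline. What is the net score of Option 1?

Baseline:
  L = 139
  J = 119
  Y = 69 + 3·139 − 3·119 = 129
  H = 276 + 4·119 − 5·129 = 107
Option 1 (Y − 23):
  L = 139
  J = 119
  Y = 69 + 3·139 − 3·119 (−23 from intervention) = 106
  H = 276 + 4·119 − 5·106 = 222
ΔH = 222 − 107 = 115; ΔY = 106 − 129 = -23
Score = (-5)·115 + 1·(-23) = -598

-598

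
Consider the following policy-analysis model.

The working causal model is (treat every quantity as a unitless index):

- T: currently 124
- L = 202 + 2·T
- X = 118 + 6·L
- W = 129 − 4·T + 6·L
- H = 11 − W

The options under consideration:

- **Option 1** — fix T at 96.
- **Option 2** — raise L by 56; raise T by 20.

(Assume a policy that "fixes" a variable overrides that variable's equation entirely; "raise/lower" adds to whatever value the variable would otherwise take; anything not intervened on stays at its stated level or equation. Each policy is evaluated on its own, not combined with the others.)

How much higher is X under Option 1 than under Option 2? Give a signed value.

Option 1 (T := 96):
  T = 96
  L = 202 + 2·96 = 394
  X = 118 + 6·394 = 2482
Option 2 (L + 56, T + 20):
  T = 124 + 20 = 144
  L = 202 + 2·144 (+56 from intervention) = 546
  X = 118 + 6·546 = 3394
X: 2482 − 3394 = -912

-912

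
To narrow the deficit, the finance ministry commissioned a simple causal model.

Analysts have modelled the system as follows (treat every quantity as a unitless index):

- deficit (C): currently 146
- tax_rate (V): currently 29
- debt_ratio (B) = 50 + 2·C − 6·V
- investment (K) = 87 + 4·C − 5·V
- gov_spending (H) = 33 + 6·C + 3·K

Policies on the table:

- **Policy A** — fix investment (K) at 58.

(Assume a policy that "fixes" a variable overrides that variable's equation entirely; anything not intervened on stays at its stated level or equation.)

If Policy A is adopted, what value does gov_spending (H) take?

Policy A (K := 58):
  C = 146
  V = 29
  K = 58
  H = 33 + 6·146 + 3·58 = 1083

1083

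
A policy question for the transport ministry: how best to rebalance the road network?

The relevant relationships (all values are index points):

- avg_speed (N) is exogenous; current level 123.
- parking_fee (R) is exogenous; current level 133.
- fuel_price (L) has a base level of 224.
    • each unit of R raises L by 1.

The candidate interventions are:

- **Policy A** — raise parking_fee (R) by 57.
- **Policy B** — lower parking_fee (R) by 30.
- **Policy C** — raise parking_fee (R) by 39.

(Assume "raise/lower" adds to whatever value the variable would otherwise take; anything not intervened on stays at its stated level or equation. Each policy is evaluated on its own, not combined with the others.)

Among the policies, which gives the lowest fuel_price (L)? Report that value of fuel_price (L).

Policy A (R + 57):
  R = 133 + 57 = 190
  L = 224 + 190 = 414
Policy B (R − 30):
  R = 133 − 30 = 103
  L = 224 + 103 = 327
Policy C (R + 39):
  R = 133 + 39 = 172
  L = 224 + 172 = 396
Comparing — Policy A: L=414, Policy B: L=327, Policy C: L=396. Lowest is 327 (Policy B).

327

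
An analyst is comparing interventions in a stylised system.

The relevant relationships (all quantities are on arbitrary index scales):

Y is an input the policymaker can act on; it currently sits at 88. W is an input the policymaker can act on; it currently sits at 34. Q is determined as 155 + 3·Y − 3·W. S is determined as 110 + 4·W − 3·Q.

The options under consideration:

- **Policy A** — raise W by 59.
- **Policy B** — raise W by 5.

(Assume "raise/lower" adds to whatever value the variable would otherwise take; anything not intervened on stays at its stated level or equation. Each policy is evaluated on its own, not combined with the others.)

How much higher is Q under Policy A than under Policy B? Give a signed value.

Policy A (W + 59):
  Y = 88
  W = 34 + 59 = 93
  Q = 155 + 3·88 − 3·93 = 140
Policy B (W + 5):
  Y = 88
  W = 34 + 5 = 39
  Q = 155 + 3·88 − 3·39 = 302
Q: 140 − 302 = -162

-162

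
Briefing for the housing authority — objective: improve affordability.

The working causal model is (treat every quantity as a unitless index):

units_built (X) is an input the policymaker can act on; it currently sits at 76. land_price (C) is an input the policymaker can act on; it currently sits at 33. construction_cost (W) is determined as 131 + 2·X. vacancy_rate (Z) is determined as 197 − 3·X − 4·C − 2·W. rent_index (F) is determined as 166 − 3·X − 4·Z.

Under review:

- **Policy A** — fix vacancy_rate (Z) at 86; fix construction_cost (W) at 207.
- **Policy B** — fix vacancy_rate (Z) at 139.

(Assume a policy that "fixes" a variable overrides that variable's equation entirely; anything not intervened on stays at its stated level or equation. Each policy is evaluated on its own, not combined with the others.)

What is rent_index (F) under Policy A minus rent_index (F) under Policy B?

Policy A (Z := 86, W := 207):
  X = 76
  C = 33
  W = 207
  Z = 86
  F = 166 − 3·76 − 4·86 = -406
Policy B (Z := 139):
  X = 76
  C = 33
  W = 131 + 2·76 = 283
  Z = 139
  F = 166 − 3·76 − 4·139 = -618
F: -406 − (-618) = 212

212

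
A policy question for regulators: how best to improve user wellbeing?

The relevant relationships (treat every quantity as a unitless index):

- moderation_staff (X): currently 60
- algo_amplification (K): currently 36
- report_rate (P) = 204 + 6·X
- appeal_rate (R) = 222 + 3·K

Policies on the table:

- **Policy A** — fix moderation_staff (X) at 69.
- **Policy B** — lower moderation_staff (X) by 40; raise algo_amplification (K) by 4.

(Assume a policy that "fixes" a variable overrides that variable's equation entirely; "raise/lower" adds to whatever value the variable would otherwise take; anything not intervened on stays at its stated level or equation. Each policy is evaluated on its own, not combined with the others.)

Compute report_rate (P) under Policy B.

324

Policy B (X − 40, K + 4):
  X = 60 − 40 = 20
  P = 204 + 6·20 = 324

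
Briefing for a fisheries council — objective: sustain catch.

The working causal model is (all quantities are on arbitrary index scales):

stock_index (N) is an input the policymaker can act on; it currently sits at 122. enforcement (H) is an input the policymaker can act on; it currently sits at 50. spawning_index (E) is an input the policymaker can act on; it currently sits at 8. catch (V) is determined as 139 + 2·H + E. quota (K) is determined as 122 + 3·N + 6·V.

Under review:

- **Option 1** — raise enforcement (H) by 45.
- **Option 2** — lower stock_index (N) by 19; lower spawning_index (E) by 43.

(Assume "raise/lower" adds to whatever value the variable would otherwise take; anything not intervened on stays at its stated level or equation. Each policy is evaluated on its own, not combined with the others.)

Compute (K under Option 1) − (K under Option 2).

Option 1 (H + 45):
  N = 122
  H = 50 + 45 = 95
  E = 8
  V = 139 + 2·95 + 8 = 337
  K = 122 + 3·122 + 6·337 = 2510
Option 2 (N − 19, E − 43):
  N = 122 − 19 = 103
  H = 50
  E = 8 − 43 = -35
  V = 139 + 2·50 + (-35) = 204
  K = 122 + 3·103 + 6·204 = 1655
K: 2510 − 1655 = 855

855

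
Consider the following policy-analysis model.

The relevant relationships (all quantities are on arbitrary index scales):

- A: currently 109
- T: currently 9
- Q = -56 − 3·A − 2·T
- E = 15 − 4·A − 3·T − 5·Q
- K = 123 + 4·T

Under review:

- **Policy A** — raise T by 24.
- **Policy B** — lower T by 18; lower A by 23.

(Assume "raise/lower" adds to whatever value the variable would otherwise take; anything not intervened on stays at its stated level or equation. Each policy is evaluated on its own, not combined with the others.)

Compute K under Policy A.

255

Policy A (T + 24):
  T = 9 + 24 = 33
  K = 123 + 4·33 = 255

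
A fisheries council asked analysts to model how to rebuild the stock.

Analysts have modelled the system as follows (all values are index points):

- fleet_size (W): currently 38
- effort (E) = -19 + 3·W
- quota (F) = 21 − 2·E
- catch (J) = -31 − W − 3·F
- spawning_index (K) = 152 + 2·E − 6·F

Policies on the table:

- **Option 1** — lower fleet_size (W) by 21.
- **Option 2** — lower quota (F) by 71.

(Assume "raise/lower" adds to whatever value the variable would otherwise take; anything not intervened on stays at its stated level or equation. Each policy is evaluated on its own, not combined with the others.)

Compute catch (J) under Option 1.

Option 1 (W − 21):
  W = 38 − 21 = 17
  E = -19 + 3·17 = 32
  F = 21 − 2·32 = -43
  J = -31 − 17 − 3·(-43) = 81

81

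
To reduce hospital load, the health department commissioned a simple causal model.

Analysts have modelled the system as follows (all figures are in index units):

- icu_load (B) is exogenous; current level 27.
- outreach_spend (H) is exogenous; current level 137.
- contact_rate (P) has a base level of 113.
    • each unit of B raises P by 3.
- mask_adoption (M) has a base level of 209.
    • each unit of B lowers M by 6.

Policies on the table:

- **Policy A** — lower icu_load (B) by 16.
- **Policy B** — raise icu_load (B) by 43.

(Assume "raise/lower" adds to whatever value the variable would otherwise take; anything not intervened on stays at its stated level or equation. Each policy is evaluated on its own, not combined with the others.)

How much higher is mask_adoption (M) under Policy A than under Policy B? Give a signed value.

354

Policy A (B − 16):
  B = 27 − 16 = 11
  M = 209 − 6·11 = 143
Policy B (B + 43):
  B = 27 + 43 = 70
  M = 209 − 6·70 = -211
M: 143 − (-211) = 354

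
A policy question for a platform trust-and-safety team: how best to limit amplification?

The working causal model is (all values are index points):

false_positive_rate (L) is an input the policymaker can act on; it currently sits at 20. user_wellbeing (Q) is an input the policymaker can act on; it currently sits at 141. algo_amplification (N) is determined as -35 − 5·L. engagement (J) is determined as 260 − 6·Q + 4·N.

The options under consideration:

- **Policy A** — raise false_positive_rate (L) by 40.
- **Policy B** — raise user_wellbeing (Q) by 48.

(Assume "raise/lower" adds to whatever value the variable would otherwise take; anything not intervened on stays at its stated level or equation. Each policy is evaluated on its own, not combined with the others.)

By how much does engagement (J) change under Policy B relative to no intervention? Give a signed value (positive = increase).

Baseline:
  L = 20
  Q = 141
  N = -35 − 5·20 = -135
  J = 260 − 6·141 + 4·(-135) = -1126
Policy B (Q + 48):
  L = 20
  Q = 141 + 48 = 189
  N = -35 − 5·20 = -135
  J = 260 − 6·189 + 4·(-135) = -1414
Change in J: -1414 − (-1126) = -288

-288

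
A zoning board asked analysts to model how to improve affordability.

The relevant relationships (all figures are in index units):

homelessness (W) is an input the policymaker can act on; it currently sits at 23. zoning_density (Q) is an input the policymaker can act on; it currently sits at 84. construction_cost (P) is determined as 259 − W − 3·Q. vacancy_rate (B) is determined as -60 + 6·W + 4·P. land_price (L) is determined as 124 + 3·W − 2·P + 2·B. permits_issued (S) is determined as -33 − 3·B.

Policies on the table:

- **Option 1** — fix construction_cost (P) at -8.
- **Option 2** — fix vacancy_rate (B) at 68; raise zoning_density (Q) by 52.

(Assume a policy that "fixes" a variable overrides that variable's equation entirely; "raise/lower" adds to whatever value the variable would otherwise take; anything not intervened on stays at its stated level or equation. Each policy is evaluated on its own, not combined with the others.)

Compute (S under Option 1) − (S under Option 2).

Option 1 (P := -8):
  W = 23
  Q = 84
  P = -8
  B = -60 + 6·23 + 4·(-8) = 46
  S = -33 − 3·46 = -171
Option 2 (B := 68, Q + 52):
  W = 23
  Q = 84 + 52 = 136
  P = 259 − 23 − 3·136 = -172
  B = 68
  S = -33 − 3·68 = -237
S: -171 − (-237) = 66

66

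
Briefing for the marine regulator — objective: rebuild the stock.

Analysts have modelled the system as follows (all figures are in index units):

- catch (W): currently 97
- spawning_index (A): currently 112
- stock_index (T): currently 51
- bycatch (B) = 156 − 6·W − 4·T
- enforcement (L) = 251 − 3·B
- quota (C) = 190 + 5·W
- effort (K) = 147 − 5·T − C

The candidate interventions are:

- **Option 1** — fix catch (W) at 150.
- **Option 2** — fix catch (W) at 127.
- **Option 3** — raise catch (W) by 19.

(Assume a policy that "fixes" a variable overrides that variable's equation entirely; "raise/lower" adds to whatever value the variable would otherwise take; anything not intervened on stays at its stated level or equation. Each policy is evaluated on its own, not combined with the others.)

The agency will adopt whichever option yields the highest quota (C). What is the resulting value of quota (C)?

940

Option 1 (W := 150):
  W = 150
  C = 190 + 5·150 = 940
Option 2 (W := 127):
  W = 127
  C = 190 + 5·127 = 825
Option 3 (W + 19):
  W = 97 + 19 = 116
  C = 190 + 5·116 = 770
Comparing — Option 1: C=940, Option 2: C=825, Option 3: C=770. Highest is 940 (Option 1).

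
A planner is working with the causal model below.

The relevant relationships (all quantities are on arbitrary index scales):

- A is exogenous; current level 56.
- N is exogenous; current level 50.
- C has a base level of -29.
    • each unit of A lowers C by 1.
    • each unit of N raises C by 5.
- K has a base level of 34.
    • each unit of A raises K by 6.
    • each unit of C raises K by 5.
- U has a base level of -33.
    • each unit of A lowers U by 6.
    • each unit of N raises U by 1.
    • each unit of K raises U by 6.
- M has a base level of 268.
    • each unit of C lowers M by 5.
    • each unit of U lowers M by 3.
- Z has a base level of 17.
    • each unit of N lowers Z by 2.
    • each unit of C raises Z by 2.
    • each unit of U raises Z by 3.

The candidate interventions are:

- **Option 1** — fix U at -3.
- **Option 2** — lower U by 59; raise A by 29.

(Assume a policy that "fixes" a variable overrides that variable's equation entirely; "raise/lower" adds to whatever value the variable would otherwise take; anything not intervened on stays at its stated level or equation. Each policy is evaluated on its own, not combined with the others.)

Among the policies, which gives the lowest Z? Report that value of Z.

238

Option 1 (U := -3):
  A = 56
  N = 50
  C = -29 − 56 + 5·50 = 165
  K = 34 + 6·56 + 5·165 = 1195
  U = -3
  Z = 17 − 2·50 + 2·165 + 3·(-3) = 238
Option 2 (U − 59, A + 29):
  A = 56 + 29 = 85
  N = 50
  C = -29 − 85 + 5·50 = 136
  K = 34 + 6·85 + 5·136 = 1224
  U = -33 − 6·85 + 50 + 6·1224 (−59 from intervention) = 6792
  Z = 17 − 2·50 + 2·136 + 3·6792 = 20565
Comparing — Option 1: Z=238, Option 2: Z=20565. Lowest is 238 (Option 1).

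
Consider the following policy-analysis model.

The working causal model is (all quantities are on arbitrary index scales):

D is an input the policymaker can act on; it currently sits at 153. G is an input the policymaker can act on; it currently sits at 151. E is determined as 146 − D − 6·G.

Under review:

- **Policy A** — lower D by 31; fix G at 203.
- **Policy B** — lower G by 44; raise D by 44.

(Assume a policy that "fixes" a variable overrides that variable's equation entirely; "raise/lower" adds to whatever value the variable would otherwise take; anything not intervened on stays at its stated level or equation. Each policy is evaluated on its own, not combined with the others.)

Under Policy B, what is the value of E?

Policy B (G − 44, D + 44):
  D = 153 + 44 = 197
  G = 151 − 44 = 107
  E = 146 − 197 − 6·107 = -693

-693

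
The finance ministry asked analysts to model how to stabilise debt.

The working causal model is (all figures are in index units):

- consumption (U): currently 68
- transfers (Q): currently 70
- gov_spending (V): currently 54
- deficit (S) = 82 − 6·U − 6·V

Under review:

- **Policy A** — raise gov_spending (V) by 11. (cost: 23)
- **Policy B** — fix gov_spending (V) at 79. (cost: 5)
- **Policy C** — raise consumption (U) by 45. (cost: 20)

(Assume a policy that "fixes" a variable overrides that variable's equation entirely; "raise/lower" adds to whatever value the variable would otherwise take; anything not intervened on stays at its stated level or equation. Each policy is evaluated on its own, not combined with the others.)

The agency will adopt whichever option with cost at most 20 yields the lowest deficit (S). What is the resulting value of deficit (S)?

-920

Policy B (V := 79):
  U = 68
  V = 79
  S = 82 − 6·68 − 6·79 = -800
Policy C (U + 45):
  U = 68 + 45 = 113
  V = 54
  S = 82 − 6·113 − 6·54 = -920
Comparing — Policy B: S=-800, Policy C: S=-920. Lowest is -920 (Policy C).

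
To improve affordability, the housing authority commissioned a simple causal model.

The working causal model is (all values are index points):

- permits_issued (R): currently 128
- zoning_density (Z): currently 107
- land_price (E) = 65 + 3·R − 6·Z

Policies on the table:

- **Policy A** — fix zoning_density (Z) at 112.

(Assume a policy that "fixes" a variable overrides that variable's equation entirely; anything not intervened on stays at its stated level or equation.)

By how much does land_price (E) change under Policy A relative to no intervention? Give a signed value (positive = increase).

-30

Baseline:
  R = 128
  Z = 107
  E = 65 + 3·128 − 6·107 = -193
Policy A (Z := 112):
  R = 128
  Z = 112
  E = 65 + 3·128 − 6·112 = -223
Change in E: -223 − (-193) = -30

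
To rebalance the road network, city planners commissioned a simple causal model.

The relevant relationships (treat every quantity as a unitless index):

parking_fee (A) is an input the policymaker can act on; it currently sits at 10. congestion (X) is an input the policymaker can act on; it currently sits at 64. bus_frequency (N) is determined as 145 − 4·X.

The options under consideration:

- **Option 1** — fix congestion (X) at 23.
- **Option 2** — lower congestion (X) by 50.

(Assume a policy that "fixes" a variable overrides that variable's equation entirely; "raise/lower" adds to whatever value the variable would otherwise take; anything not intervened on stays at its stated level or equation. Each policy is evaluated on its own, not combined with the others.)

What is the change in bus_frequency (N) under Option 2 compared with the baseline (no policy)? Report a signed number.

200

Baseline:
  X = 64
  N = 145 − 4·64 = -111
Option 2 (X − 50):
  X = 64 − 50 = 14
  N = 145 − 4·14 = 89
Change in N: 89 − (-111) = 200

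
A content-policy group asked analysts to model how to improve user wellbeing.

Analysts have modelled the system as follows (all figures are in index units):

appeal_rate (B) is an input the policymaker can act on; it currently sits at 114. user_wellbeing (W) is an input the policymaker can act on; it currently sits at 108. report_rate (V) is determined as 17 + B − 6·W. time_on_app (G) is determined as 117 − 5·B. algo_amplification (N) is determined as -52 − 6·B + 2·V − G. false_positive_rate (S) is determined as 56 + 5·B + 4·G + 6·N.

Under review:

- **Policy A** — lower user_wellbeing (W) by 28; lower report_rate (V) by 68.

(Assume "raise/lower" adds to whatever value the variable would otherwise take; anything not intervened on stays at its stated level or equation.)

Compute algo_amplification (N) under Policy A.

-1117

Policy A (W − 28, V − 68):
  B = 114
  W = 108 − 28 = 80
  V = 17 + 114 − 6·80 (−68 from intervention) = -417
  G = 117 − 5·114 = -453
  N = -52 − 6·114 + 2·(-417) − (-453) = -1117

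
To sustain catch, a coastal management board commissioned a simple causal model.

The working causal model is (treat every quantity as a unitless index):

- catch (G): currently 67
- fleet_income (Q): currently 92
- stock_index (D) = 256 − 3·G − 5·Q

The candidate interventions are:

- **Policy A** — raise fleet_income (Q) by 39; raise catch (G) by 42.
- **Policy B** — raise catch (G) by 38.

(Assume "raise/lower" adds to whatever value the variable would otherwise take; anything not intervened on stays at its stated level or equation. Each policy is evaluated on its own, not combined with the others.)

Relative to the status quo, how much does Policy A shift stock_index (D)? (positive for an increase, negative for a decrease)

Baseline:
  G = 67
  Q = 92
  D = 256 − 3·67 − 5·92 = -405
Policy A (Q + 39, G + 42):
  G = 67 + 42 = 109
  Q = 92 + 39 = 131
  D = 256 − 3·109 − 5·131 = -726
Change in D: -726 − (-405) = -321

-321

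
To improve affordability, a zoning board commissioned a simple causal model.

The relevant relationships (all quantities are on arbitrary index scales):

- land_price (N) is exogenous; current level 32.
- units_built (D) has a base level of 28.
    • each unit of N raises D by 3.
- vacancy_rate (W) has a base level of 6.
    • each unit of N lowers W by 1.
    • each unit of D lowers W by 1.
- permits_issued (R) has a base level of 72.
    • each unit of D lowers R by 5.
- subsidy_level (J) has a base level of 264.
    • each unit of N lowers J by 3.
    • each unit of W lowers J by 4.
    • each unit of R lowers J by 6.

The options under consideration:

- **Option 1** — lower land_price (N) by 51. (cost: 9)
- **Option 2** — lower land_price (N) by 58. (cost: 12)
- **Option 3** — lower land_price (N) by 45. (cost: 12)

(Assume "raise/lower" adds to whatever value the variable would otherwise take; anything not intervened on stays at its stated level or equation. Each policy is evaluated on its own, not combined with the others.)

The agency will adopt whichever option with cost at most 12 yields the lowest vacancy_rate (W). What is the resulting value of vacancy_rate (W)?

30

Option 1 (N − 51):
  N = 32 − 51 = -19
  D = 28 + 3·(-19) = -29
  W = 6 − (-19) − (-29) = 54
Option 2 (N − 58):
  N = 32 − 58 = -26
  D = 28 + 3·(-26) = -50
  W = 6 − (-26) − (-50) = 82
Option 3 (N − 45):
  N = 32 − 45 = -13
  D = 28 + 3·(-13) = -11
  W = 6 − (-13) − (-11) = 30
Comparing — Option 1: W=54, Option 2: W=82, Option 3: W=30. Lowest is 30 (Option 3).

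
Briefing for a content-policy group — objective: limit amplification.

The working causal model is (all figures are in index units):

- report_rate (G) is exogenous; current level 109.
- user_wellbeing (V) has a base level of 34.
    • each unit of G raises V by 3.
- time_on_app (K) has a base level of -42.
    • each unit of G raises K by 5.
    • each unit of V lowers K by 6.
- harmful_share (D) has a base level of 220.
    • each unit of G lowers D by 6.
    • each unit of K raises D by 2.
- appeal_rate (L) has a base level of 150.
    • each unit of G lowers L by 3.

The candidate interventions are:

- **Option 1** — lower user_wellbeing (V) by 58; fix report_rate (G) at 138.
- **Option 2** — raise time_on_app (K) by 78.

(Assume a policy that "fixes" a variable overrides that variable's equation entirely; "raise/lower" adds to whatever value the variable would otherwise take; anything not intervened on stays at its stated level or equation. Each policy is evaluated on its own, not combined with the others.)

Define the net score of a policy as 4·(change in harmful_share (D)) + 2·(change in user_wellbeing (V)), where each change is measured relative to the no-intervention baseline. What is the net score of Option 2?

Baseline:
  G = 109
  V = 34 + 3·109 = 361
  K = -42 + 5·109 − 6·361 = -1663
  D = 220 − 6·109 + 2·(-1663) = -3760
Option 2 (K + 78):
  G = 109
  V = 34 + 3·109 = 361
  K = -42 + 5·109 − 6·361 (+78 from intervention) = -1585
  D = 220 − 6·109 + 2·(-1585) = -3604
ΔD = -3604 − (-3760) = 156; ΔV = 361 − 361 = 0
Score = 4·156 + 2·0 = 624

624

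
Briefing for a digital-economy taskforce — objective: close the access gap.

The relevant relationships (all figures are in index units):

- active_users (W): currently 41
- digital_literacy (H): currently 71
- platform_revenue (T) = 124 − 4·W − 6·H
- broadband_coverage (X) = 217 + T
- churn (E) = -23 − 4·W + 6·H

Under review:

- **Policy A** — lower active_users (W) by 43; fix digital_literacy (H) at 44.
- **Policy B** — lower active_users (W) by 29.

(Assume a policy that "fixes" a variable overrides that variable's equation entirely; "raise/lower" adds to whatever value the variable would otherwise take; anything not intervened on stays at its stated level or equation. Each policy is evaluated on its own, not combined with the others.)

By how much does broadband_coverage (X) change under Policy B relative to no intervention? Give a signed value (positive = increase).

Baseline:
  W = 41
  H = 71
  T = 124 − 4·41 − 6·71 = -466
  X = 217 + (-466) = -249
Policy B (W − 29):
  W = 41 − 29 = 12
  H = 71
  T = 124 − 4·12 − 6·71 = -350
  X = 217 + (-350) = -133
Change in X: -133 − (-249) = 116

116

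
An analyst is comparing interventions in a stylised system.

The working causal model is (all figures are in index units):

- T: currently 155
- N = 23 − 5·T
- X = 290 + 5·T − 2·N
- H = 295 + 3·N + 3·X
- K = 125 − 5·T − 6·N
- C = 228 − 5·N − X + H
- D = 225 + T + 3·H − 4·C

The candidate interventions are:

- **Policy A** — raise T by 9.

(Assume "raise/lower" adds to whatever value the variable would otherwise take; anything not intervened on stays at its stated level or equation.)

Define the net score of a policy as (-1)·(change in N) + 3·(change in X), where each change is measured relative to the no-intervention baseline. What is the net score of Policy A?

Baseline:
  T = 155
  N = 23 − 5·155 = -752
  X = 290 + 5·155 − 2·(-752) = 2569
Policy A (T + 9):
  T = 155 + 9 = 164
  N = 23 − 5·164 = -797
  X = 290 + 5·164 − 2·(-797) = 2704
ΔN = -797 − (-752) = -45; ΔX = 2704 − 2569 = 135
Score = (-1)·(-45) + 3·135 = 450

450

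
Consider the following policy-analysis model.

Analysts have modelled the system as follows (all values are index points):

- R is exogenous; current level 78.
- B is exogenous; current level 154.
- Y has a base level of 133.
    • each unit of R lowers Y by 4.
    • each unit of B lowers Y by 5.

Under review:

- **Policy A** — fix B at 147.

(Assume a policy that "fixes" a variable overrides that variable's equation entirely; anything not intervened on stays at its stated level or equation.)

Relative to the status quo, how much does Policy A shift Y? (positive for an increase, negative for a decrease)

Baseline:
  R = 78
  B = 154
  Y = 133 − 4·78 − 5·154 = -949
Policy A (B := 147):
  R = 78
  B = 147
  Y = 133 − 4·78 − 5·147 = -914
Change in Y: -914 − (-949) = 35

35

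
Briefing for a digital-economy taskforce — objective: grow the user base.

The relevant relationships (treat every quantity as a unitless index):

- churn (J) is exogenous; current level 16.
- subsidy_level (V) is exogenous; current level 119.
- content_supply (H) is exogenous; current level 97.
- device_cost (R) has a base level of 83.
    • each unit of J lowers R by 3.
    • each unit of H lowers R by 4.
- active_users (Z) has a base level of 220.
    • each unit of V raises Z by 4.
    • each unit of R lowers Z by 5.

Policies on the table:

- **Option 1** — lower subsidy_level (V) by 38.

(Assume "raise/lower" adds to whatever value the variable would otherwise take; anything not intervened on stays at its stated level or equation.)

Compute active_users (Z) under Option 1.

2309

Option 1 (V − 38):
  J = 16
  V = 119 − 38 = 81
  H = 97
  R = 83 − 3·16 − 4·97 = -353
  Z = 220 + 4·81 − 5·(-353) = 2309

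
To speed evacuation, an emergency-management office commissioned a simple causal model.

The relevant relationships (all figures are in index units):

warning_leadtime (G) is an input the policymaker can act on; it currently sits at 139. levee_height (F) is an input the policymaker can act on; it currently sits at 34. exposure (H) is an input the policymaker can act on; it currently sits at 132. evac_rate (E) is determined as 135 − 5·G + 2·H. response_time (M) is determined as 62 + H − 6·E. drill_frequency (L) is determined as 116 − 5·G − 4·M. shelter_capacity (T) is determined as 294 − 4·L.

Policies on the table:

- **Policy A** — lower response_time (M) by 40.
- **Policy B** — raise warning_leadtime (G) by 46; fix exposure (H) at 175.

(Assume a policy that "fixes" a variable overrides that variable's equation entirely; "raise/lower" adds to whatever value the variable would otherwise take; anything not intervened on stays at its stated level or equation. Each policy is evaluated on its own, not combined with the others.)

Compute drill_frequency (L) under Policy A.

Policy A (M − 40):
  G = 139
  H = 132
  E = 135 − 5·139 + 2·132 = -296
  M = 62 + 132 − 6·(-296) (−40 from intervention) = 1930
  L = 116 − 5·139 − 4·1930 = -8299

-8299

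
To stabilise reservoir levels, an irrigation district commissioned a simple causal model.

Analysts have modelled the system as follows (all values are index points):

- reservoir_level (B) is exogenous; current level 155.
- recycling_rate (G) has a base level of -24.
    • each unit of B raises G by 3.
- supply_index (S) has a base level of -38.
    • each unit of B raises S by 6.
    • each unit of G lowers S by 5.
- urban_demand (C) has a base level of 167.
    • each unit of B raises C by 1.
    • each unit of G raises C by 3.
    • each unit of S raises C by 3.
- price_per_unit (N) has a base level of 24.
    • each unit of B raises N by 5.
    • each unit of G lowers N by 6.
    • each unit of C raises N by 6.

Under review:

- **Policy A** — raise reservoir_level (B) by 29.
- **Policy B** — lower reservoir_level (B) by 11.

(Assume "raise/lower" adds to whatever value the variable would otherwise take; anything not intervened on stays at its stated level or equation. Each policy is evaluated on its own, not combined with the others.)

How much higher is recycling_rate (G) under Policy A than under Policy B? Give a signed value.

Policy A (B + 29):
  B = 155 + 29 = 184
  G = -24 + 3·184 = 528
Policy B (B − 11):
  B = 155 − 11 = 144
  G = -24 + 3·144 = 408
G: 528 − 408 = 120

120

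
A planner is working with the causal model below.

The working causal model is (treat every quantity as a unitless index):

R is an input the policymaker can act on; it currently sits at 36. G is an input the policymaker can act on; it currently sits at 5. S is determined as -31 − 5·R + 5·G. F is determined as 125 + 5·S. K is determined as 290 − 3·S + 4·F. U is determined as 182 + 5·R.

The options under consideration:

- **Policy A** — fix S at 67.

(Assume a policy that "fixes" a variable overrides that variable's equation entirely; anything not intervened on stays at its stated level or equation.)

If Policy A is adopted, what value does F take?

Policy A (S := 67):
  R = 36
  G = 5
  S = 67
  F = 125 + 5·67 = 460

460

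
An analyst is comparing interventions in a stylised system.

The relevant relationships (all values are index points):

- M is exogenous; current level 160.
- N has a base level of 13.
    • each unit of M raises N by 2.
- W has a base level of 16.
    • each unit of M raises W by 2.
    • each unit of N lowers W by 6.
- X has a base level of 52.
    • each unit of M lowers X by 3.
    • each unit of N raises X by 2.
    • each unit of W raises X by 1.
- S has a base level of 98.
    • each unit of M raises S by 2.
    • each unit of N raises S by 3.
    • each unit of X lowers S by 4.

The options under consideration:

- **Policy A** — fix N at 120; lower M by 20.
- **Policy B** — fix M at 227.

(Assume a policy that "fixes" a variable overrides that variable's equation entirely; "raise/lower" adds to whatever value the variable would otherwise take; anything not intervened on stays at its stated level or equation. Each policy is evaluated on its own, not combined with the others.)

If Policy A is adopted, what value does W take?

Policy A (N := 120, M − 20):
  M = 160 − 20 = 140
  N = 120
  W = 16 + 2·140 − 6·120 = -424

-424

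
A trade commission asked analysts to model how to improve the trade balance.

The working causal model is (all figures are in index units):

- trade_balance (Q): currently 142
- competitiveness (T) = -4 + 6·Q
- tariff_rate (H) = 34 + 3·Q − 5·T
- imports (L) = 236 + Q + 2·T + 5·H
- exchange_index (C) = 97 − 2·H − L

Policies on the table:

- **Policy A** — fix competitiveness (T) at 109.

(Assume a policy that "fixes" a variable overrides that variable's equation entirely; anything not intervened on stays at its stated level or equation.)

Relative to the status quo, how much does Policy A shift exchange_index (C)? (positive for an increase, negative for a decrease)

-24387

Baseline:
  Q = 142
  T = -4 + 6·142 = 848
  H = 34 + 3·142 − 5·848 = -3780
  L = 236 + 142 + 2·848 + 5·(-3780) = -16826
  C = 97 − 2·(-3780) − (-16826) = 24483
Policy A (T := 109):
  Q = 142
  T = 109
  H = 34 + 3·142 − 5·109 = -85
  L = 236 + 142 + 2·109 + 5·(-85) = 171
  C = 97 − 2·(-85) − 171 = 96
Change in C: 96 − 24483 = -24387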